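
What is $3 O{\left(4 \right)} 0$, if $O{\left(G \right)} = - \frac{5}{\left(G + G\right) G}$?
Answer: $0$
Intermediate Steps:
$O{\left(G \right)} = - \frac{5}{2 G^{2}}$ ($O{\left(G \right)} = - \frac{5}{2 G G} = - \frac{5}{2 G^{2}}$)
$3 O{\left(4 \right)} 0 = 3 \left(- \frac{5}{2 \cdot 16}\right) 0 = 3 \left(\left(- \frac{5}{2}\right) \frac{1}{16}\right) 0 = 3 \left(- \frac{5}{32}\right) 0 = \left(- \frac{15}{32}\right) 0 = 0$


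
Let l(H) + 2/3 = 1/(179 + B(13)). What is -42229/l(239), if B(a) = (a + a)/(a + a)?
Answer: 7601220/119 ≈ 63876.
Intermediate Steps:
B(a) = 1 (B(a) = (2*a)/((2*a)) = (2*a)*(1/(2*a)) = 1)
l(H) = -119/180 (l(H) = -⅔ + 1/(179 + 1) = -⅔ + 1/180 = -119/180)
-42229/l(239) = -42229/(-119/180) = -42229*(-180/119) = 7601220/119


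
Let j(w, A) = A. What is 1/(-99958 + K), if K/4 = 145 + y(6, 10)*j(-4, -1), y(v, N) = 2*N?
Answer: -1/99458 ≈ -1.0055e-5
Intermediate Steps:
K = 500 (K = 4*(145 + (2*10)*(-1)) = 4*(145 + 20*(-1)) = 4*(145 - 20) = 4*125 = 500)
1/(-99958 + K) = 1/(-99958 + 500) = 1/(-99458) = -1/99458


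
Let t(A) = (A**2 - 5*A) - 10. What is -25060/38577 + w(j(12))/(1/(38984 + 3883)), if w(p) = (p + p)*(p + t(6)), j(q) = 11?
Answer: 36380962118/5511 ≈ 6.6015e+6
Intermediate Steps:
t(A) = -10 + A**2 - 5*A
w(p) = 2*p*(-4 + p) (w(p) = (p + p)*(p + (-10 + 6**2 - 5*6)) = (2*p)*(p + (-10 + 36 - 30)) = (2*p)*(p - 4) = (2*p)*(-4 + p) = 2*p*(-4 + p))
-25060/38577 + w(j(12))/(1/(38984 + 3883)) = -25060/38577 + (2*11*(-4 + 11))/(1/(38984 + 3883)) = -25060*1/38577 + (2*11*7)/(1/42867) = -3580/5511 + 154/(1/42867) = -3580/5511 + 154*42867 = -3580/5511 + 6601518 = 36380962118/5511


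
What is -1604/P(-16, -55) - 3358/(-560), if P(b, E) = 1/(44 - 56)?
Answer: 5391119/280 ≈ 19254.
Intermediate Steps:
P(b, E) = -1/12 (P(b, E) = 1/(-12) = -1/12)
-1604/P(-16, -55) - 3358/(-560) = -1604/(-1/12) - 3358/(-560) = -1604*(-12) - 3358*(-1/560) = 19248 + 1679/280 = 5391119/280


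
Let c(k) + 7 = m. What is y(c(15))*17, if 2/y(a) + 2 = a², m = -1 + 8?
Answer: -17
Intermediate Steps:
m = 7
c(k) = 0 (c(k) = -7 + 7 = 0)
y(a) = 2/(-2 + a²)
y(c(15))*17 = (2/(-2 + 0²))*17 = (2/(-2 + 0))*17 = (2/(-2))*17 = (2*(-½))*17 = -1*17 = -17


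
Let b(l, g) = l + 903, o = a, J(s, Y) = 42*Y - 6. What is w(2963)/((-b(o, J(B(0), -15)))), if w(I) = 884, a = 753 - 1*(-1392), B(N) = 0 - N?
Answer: -221/762 ≈ -0.29003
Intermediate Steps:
B(N) = -N
a = 2145 (a = 753 + 1392 = 2145)
J(s, Y) = -6 + 42*Y
o = 2145
b(l, g) = 903 + l
w(2963)/((-b(o, J(B(0), -15)))) = 884/((-(903 + 2145))) = 884/((-1*3048)) = 884/(-3048) = 884*(-1/3048) = -221/762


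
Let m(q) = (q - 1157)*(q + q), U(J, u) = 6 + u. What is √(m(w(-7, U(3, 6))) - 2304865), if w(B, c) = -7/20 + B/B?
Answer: I*√922547302/20 ≈ 1518.7*I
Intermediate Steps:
w(B, c) = 13/20 (w(B, c) = -7*1/20 + 1 = -7/20 + 1 = 13/20)
m(q) = 2*q*(-1157 + q) (m(q) = (-1157 + q)*(2*q) = 2*q*(-1157 + q))
√(m(w(-7, U(3, 6))) - 2304865) = √(2*(13/20)*(-1157 + 13/20) - 2304865) = √(2*(13/20)*(-23127/20) - 2304865) = √(-300651/200 - 2304865) = √(-461273651/200) = I*√922547302/20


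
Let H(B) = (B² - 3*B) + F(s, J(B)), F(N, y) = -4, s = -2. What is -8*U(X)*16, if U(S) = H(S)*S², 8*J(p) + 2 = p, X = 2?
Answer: 3072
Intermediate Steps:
J(p) = -¼ + p/8
H(B) = -4 + B² - 3*B (H(B) = (B² - 3*B) - 4 = -4 + B² - 3*B)
U(S) = S²*(-4 + S² - 3*S) (U(S) = (-4 + S² - 3*S)*S² = S²*(-4 + S² - 3*S))
-8*U(X)*16 = -8*2²*(-4 + 2² - 3*2)*16 = -32*(-4 + 4 - 6)*16 = -32*(-6)*16 = -8*(-24)*16 = 192*16 = 3072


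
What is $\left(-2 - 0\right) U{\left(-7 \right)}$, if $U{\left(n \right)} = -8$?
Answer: $16$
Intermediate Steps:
$\left(-2 - 0\right) U{\left(-7 \right)} = \left(-2 - 0\right) \left(-8\right) = \left(-2 + 0\right) \left(-8\right) = \left(-2\right) \left(-8\right) = 16$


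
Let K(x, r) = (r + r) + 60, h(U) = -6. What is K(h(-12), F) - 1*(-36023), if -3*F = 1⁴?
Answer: 108247/3 ≈ 36082.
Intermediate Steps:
F = -⅓ (F = -⅓*1⁴ = -⅓*1 = -⅓ ≈ -0.33333)
K(x, r) = 60 + 2*r (K(x, r) = 2*r + 60 = 60 + 2*r)
K(h(-12), F) - 1*(-36023) = (60 + 2*(-⅓)) - 1*(-36023) = (60 - ⅔) + 36023 = 178/3 + 36023 = 108247/3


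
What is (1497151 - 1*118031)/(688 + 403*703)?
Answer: 1379120/283997 ≈ 4.8561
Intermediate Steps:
(1497151 - 1*118031)/(688 + 403*703) = (1497151 - 118031)/(688 + 283309) = 1379120/283997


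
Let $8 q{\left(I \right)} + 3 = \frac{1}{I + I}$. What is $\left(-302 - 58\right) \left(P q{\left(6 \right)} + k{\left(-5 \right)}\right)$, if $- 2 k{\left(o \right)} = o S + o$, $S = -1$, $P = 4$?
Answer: $525$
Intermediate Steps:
$k{\left(o \right)} = 0$ ($k{\left(o \right)} = - \frac{o \left(-1\right) + o}{2} = - \frac{- o + o}{2} = \left(- \frac{1}{2}\right) 0 = 0$)
$q{\left(I \right)} = - \frac{3}{8} + \frac{1}{16 I}$ ($q{\left(I \right)} = - \frac{3}{8} + \frac{1}{8 \left(I + I\right)} = - \frac{3}{8} + \frac{1}{8 \cdot 2 I} = - \frac{3}{8} + \frac{\frac{1}{2} \frac{1}{I}}{8} = - \frac{3}{8} + \frac{1}{16 I}$)
$\left(-302 - 58\right) \left(P q{\left(6 \right)} + k{\left(-5 \right)}\right) = \left(-302 - 58\right) \left(4 \frac{1 - 36}{16 \cdot 6} + 0\right) = - 360 \left(4 \cdot \frac{1}{16} \cdot \frac{1}{6} \left(1 - 36\right) + 0\right) = - 360 \left(4 \cdot \frac{1}{16} \cdot \frac{1}{6} \left(-35\right) + 0\right) = - 360 \left(4 \left(- \frac{35}{96}\right) + 0\right) = - 360 \left(- \frac{35}{24} + 0\right) = \left(-360\right) \left(- \frac{35}{24}\right) = 525$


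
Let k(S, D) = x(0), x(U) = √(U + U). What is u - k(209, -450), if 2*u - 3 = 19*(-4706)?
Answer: -89411/2 ≈ -44706.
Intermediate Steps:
u = -89411/2 (u = 3/2 + (19*(-4706))/2 = 3/2 + (½)*(-89414) = 3/2 - 44707 = -89411/2 ≈ -44706.)
x(U) = √2*√U (x(U) = √(2*U) = √2*√U)
k(S, D) = 0 (k(S, D) = √2*√0 = √2*0 = 0)
u - k(209, -450) = -89411/2 - 1*0 = -89411/2 + 0 = -89411/2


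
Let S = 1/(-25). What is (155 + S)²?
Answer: 15007876/625 ≈ 24013.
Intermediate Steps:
S = -1/25 ≈ -0.040000
(155 + S)² = (155 - 1/25)² = (3874/25)² = 15007876/625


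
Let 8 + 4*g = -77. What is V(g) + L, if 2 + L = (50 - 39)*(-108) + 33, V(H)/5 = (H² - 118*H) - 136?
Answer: 207333/16 ≈ 12958.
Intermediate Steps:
g = -85/4 (g = -2 + (¼)*(-77) = -2 - 77/4 = -85/4 ≈ -21.250)
V(H) = -680 - 590*H + 5*H² (V(H) = 5*((H² - 118*H) - 136) = 5*(-136 + H² - 118*H) = -680 - 590*H + 5*H²)
L = -1157 (L = -2 + ((50 - 39)*(-108) + 33) = -2 + (11*(-108) + 33) = -2 + (-1188 + 33) = -2 - 1155 = -1157)
V(g) + L = (-680 - 590*(-85/4) + 5*(-85/4)²) - 1157 = (-680 + 25075/2 + 5*(7225/16)) - 1157 = (-680 + 25075/2 + 36125/16) - 1157 = 225845/16 - 1157 = 207333/16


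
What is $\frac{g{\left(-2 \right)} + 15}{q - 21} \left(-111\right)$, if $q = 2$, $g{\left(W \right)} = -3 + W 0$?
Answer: $\frac{1332}{19} \approx 70.105$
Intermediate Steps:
$g{\left(W \right)} = -3$ ($g{\left(W \right)} = -3 + 0 = -3$)
$\frac{g{\left(-2 \right)} + 15}{q - 21} \left(-111\right) = \frac{-3 + 15}{2 - 21} \left(-111\right) = \frac{12}{-19} \left(-111\right) = 12 \left(- \frac{1}{19}\right) \left(-111\right) = \left(- \frac{12}{19}\right) \left(-111\right) = \frac{1332}{19}$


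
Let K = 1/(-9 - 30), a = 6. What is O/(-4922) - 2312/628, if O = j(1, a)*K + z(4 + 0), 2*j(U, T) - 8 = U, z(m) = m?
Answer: -73983673/20091604 ≈ -3.6823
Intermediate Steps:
j(U, T) = 4 + U/2
K = -1/39 (K = 1/(-39) = -1/39 ≈ -0.025641)
O = 101/26 (O = (4 + (½)*1)*(-1/39) + (4 + 0) = (4 + ½)*(-1/39) + 4 = (9/2)*(-1/39) + 4 = -3/26 + 4 = 101/26 ≈ 3.8846)
O/(-4922) - 2312/628 = (101/26)/(-4922) - 2312/628 = (101/26)*(-1/4922) - 2312*1/628 = -101/127972 - 578/157 = -73983673/20091604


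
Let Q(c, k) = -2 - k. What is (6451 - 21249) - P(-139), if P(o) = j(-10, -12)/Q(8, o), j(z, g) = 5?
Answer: -2027331/137 ≈ -14798.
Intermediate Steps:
P(o) = 5/(-2 - o)
(6451 - 21249) - P(-139) = (6451 - 21249) - (-5)/(2 - 139) = -14798 - (-5)/(-137) = -14798 - (-5)*(-1)/137 = -14798 - 1*5/137 = -14798 - 5/137 = -2027331/137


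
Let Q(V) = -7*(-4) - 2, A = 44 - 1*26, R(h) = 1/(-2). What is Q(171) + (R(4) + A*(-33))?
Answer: -1137/2 ≈ -568.50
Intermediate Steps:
R(h) = -½
A = 18 (A = 44 - 26 = 18)
Q(V) = 26 (Q(V) = 28 - 2 = 26)
Q(171) + (R(4) + A*(-33)) = 26 + (-½ + 18*(-33)) = 26 + (-½ - 594) = 26 - 1189/2 = -1137/2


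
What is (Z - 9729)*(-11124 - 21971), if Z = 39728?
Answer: -992816905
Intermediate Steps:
(Z - 9729)*(-11124 - 21971) = (39728 - 9729)*(-11124 - 21971) = 29999*(-33095) = -992816905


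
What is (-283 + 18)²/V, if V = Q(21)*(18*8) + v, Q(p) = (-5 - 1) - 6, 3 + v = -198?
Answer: -70225/1929 ≈ -36.405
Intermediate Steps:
v = -201 (v = -3 - 198 = -201)
Q(p) = -12 (Q(p) = -6 - 6 = -12)
V = -1929 (V = -216*8 - 201 = -12*144 - 201 = -1728 - 201 = -1929)
(-283 + 18)²/V = (-283 + 18)²/(-1929) = (-265)²*(-1/1929) = 70225*(-1/1929) = -70225/1929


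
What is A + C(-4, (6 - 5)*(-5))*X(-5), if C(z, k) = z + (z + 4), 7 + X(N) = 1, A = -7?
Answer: 17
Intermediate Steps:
X(N) = -6 (X(N) = -7 + 1 = -6)
C(z, k) = 4 + 2*z (C(z, k) = z + (4 + z) = 4 + 2*z)
A + C(-4, (6 - 5)*(-5))*X(-5) = -7 + (4 + 2*(-4))*(-6) = -7 + (4 - 8)*(-6) = -7 - 4*(-6) = -7 + 24 = 17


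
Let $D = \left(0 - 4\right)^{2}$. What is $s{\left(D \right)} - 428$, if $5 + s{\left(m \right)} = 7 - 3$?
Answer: $-429$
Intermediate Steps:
$D = 16$ ($D = \left(-4\right)^{2} = 16$)
$s{\left(m \right)} = -1$ ($s{\left(m \right)} = -5 + \left(7 - 3\right) = -5 + 4 = -1$)
$s{\left(D \right)} - 428 = -1 - 428 = -429$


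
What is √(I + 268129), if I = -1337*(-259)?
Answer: 6*√17067 ≈ 783.84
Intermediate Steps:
I = 346283
√(I + 268129) = √(346283 + 268129) = √614412 = 6*√17067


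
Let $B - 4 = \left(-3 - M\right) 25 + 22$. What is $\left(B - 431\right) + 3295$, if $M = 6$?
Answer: $2665$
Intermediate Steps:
$B = -199$ ($B = 4 + \left(\left(-3 - 6\right) 25 + 22\right) = 4 + \left(\left(-9\right) 25 + 22\right) = 4 + \left(-225 + 22\right) = 4 - 203 = -199$)
$\left(B - 431\right) + 3295 = \left(-199 - 431\right) + 3295 = -630 + 3295 = 2665$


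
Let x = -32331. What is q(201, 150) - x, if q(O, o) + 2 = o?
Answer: 32479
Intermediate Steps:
q(O, o) = -2 + o
q(201, 150) - x = (-2 + 150) - 1*(-32331) = 148 + 32331 = 32479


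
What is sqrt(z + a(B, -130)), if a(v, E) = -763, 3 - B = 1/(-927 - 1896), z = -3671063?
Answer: I*sqrt(3671826) ≈ 1916.2*I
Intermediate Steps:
B = 8470/2823 (B = 3 - 1/(-927 - 1896) = 3 - 1/(-2823) = 3 - 1*(-1/2823) = 3 + 1/2823 = 8470/2823 ≈ 3.0004)
sqrt(z + a(B, -130)) = sqrt(-3671063 - 763) = sqrt(-3671826) = I*sqrt(3671826)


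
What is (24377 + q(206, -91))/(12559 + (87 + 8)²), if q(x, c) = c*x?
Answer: 5631/21584 ≈ 0.26089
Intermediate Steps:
(24377 + q(206, -91))/(12559 + (87 + 8)²) = (24377 - 91*206)/(12559 + (87 + 8)²) = (24377 - 18746)/(12559 + 95²) = 5631/(12559 + 9025) = 5631/21584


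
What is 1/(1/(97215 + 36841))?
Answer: 134056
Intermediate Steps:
1/(1/(97215 + 36841)) = 1/(1/134056) = 134056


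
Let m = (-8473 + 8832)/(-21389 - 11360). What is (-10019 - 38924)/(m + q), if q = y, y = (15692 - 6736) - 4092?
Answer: -1602834307/159290777 ≈ -10.062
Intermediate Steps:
y = 4864 (y = 8956 - 4092 = 4864)
q = 4864
m = -359/32749 (m = 359/(-32749) = 359*(-1/32749) = -359/32749 ≈ -0.010962)
(-10019 - 38924)/(m + q) = (-10019 - 38924)/(-359/32749 + 4864) = -48943/159290777/32749 = -48943*32749/159290777 = -1602834307/159290777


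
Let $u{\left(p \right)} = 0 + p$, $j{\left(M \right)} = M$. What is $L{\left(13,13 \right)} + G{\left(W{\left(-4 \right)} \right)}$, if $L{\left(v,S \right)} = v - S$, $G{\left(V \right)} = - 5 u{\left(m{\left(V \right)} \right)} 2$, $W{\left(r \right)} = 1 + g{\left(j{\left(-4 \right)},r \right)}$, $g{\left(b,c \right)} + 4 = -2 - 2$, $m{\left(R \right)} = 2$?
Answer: $-20$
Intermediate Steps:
$u{\left(p \right)} = p$
$g{\left(b,c \right)} = -8$ ($g{\left(b,c \right)} = -4 - 4 = -8$)
$W{\left(r \right)} = -7$ ($W{\left(r \right)} = 1 - 8 = -7$)
$G{\left(V \right)} = -20$ ($G{\left(V \right)} = \left(-5\right) 2 \cdot 2 = \left(-10\right) 2 = -20$)
$L{\left(13,13 \right)} + G{\left(W{\left(-4 \right)} \right)} = \left(13 - 13\right) - 20 = 0 - 20 = -20$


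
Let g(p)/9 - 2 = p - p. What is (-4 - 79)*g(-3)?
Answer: -1494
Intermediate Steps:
g(p) = 18 (g(p) = 18 + 9*(p - p) = 18 + 9*0 = 18 + 0 = 18)
(-4 - 79)*g(-3) = (-4 - 79)*18 = -83*18 = -1494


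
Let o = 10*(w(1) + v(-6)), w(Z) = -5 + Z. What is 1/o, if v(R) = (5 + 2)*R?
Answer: -1/460 ≈ -0.0021739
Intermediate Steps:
v(R) = 7*R
o = -460 (o = 10*((-5 + 1) + 7*(-6)) = 10*(-4 - 42) = 10*(-46) = -460)
1/o = 1/(-460) = -1/460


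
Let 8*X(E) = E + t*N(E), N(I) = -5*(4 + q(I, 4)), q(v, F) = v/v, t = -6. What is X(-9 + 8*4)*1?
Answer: 173/8 ≈ 21.625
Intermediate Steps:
q(v, F) = 1
N(I) = -25 (N(I) = -5*(4 + 1) = -5*5 = -25)
X(E) = 75/4 + E/8 (X(E) = (E - 6*(-25))/8 = (E + 150)/8 = (150 + E)/8 = 75/4 + E/8)
X(-9 + 8*4)*1 = (75/4 + (-9 + 8*4)/8)*1 = (75/4 + (-9 + 32)/8)*1 = (75/4 + (1/8)*23)*1 = (75/4 + 23/8)*1 = (173/8)*1 = 173/8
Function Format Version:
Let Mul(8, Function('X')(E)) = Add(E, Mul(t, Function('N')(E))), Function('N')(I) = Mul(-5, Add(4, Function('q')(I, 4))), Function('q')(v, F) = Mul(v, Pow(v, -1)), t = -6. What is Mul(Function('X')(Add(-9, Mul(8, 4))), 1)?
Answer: Rational(173, 8) ≈ 21.625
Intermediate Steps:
Function('q')(v, F) = 1
Function('N')(I) = -25 (Function('N')(I) = Mul(-5, Add(4, 1)) = Mul(-5, 5) = -25)
Function('X')(E) = Add(Rational(75, 4), Mul(Rational(1, 8), E)) (Function('X')(E) = Mul(Rational(1, 8), Add(E, Mul(-6, -25))) = Mul(Rational(1, 8), Add(E, 150)) = Mul(Rational(1, 8), Add(150, E)) = Add(Rational(75, 4), Mul(Rational(1, 8), E)))
Mul(Function('X')(Add(-9, Mul(8, 4))), 1) = Mul(Add(Rational(75, 4), Mul(Rational(1, 8), Add(-9, Mul(8, 4)))), 1) = Mul(Add(Rational(75, 4), Mul(Rational(1, 8), Add(-9, 32))), 1) = Mul(Add(Rational(75, 4), Mul(Rational(1, 8), 23)), 1) = Mul(Add(Rational(75, 4), Rational(23, 8)), 1) = Mul(Rational(173, 8), 1) = Rational(173, 8)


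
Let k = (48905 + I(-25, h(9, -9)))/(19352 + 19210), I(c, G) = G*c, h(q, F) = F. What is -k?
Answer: -24565/19281 ≈ -1.2741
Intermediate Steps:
k = 24565/19281 (k = (48905 - 9*(-25))/(19352 + 19210) = (48905 + 225)/38562 = 49130*(1/38562) = 24565/19281 ≈ 1.2741)
-k = -1*24565/19281 = -24565/19281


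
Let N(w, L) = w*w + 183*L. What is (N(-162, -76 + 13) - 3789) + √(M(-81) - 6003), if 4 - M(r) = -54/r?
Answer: 10926 + I*√53997/3 ≈ 10926.0 + 77.458*I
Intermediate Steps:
N(w, L) = w² + 183*L
M(r) = 4 + 54/r (M(r) = 4 - (-54)/r = 4 + 54/r)
(N(-162, -76 + 13) - 3789) + √(M(-81) - 6003) = (((-162)² + 183*(-76 + 13)) - 3789) + √((4 + 54/(-81)) - 6003) = ((26244 + 183*(-63)) - 3789) + √((4 + 54*(-1/81)) - 6003) = ((26244 - 11529) - 3789) + √((4 - ⅔) - 6003) = (14715 - 3789) + √(10/3 - 6003) = 10926 + √(-17999/3) = 10926 + I*√53997/3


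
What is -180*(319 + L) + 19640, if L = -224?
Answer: 2540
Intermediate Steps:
-180*(319 + L) + 19640 = -180*(319 - 224) + 19640 = -180*95 + 19640 = -17100 + 19640 = 2540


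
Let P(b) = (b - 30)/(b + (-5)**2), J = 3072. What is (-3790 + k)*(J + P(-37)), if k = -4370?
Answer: -25113080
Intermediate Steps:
P(b) = (-30 + b)/(25 + b) (P(b) = (-30 + b)/(b + 25) = (-30 + b)/(25 + b))
(-3790 + k)*(J + P(-37)) = (-3790 - 4370)*(3072 + (-30 - 37)/(25 - 37)) = -8160*(3072 - 67/(-12)) = -8160*(3072 - 1/12*(-67)) = -8160*(3072 + 67/12) = -8160*36931/12 = -25113080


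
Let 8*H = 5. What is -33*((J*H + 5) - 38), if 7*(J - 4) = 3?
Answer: 55869/56 ≈ 997.66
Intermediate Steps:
J = 31/7 (J = 4 + (1/7)*3 = 4 + 3/7 = 31/7 ≈ 4.4286)
H = 5/8 (H = (1/8)*5 = 5/8 ≈ 0.62500)
-33*((J*H + 5) - 38) = -33*(((31/7)*(5/8) + 5) - 38) = -33*((155/56 + 5) - 38) = -33*(435/56 - 38) = -33*(-1693/56) = 55869/56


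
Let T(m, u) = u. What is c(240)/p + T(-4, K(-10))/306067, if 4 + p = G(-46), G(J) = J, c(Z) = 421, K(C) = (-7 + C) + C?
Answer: -128855557/15303350 ≈ -8.4201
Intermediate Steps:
K(C) = -7 + 2*C
p = -50 (p = -4 - 46 = -50)
c(240)/p + T(-4, K(-10))/306067 = 421/(-50) + (-7 + 2*(-10))/306067 = 421*(-1/50) + (-7 - 20)*(1/306067) = -421/50 - 27*1/306067 = -421/50 - 27/306067 = -128855557/15303350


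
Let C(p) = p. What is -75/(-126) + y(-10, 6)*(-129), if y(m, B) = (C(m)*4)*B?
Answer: 1300345/42 ≈ 30961.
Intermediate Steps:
y(m, B) = 4*B*m (y(m, B) = (m*4)*B = (4*m)*B = 4*B*m)
-75/(-126) + y(-10, 6)*(-129) = -75/(-126) + (4*6*(-10))*(-129) = -75*(-1/126) - 240*(-129) = 25/42 + 30960 = 1300345/42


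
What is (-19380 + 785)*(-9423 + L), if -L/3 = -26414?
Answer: -1298284305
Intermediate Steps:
L = 79242 (L = -3*(-26414) = 79242)
(-19380 + 785)*(-9423 + L) = (-19380 + 785)*(-9423 + 79242) = -18595*69819 = -1298284305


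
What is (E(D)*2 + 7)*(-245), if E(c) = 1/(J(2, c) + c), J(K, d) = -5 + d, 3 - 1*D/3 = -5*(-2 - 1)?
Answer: -18795/11 ≈ -1708.6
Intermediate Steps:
D = -36 (D = 9 - (-15)*(-2 - 1) = 9 - (-15)*(-3) = 9 - 3*15 = 9 - 45 = -36)
E(c) = 1/(-5 + 2*c) (E(c) = 1/((-5 + c) + c) = 1/(-5 + 2*c))
(E(D)*2 + 7)*(-245) = (2/(-5 + 2*(-36)) + 7)*(-245) = (2/(-5 - 72) + 7)*(-245) = (2/(-77) + 7)*(-245) = (-1/77*2 + 7)*(-245) = (-2/77 + 7)*(-245) = (537/77)*(-245) = -18795/11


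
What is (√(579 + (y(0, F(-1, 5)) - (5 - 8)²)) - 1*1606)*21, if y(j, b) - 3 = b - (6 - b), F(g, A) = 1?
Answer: -33726 + 21*√569 ≈ -33225.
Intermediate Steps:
y(j, b) = -3 + 2*b (y(j, b) = 3 + (b - (6 - b)) = 3 + (b + (-6 + b)) = 3 + (-6 + 2*b) = -3 + 2*b)
(√(579 + (y(0, F(-1, 5)) - (5 - 8)²)) - 1*1606)*21 = (√(579 + ((-3 + 2*1) - (5 - 8)²)) - 1*1606)*21 = (√(579 + ((-3 + 2) - 1*(-3)²)) - 1606)*21 = (√(579 + (-1 - 1*9)) - 1606)*21 = (√(579 + (-1 - 9)) - 1606)*21 = (√(579 - 10) - 1606)*21 = (√569 - 1606)*21 = (-1606 + √569)*21 = -33726 + 21*√569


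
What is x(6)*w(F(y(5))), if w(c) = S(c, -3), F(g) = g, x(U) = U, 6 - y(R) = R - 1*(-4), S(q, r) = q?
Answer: -18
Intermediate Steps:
y(R) = 2 - R (y(R) = 6 - (R - 1*(-4)) = 6 - (R + 4) = 6 - (4 + R) = 6 + (-4 - R) = 2 - R)
w(c) = c
x(6)*w(F(y(5))) = 6*(2 - 1*5) = 6*(2 - 5) = 6*(-3) = -18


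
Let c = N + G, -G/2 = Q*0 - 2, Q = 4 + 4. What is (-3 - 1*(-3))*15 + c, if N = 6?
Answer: 10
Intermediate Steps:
Q = 8
G = 4 (G = -2*(8*0 - 2) = -2*(0 - 2) = -2*(-2) = 4)
c = 10 (c = 6 + 4 = 10)
(-3 - 1*(-3))*15 + c = (-3 - 1*(-3))*15 + 10 = (-3 + 3)*15 + 10 = 0*15 + 10 = 0 + 10 = 10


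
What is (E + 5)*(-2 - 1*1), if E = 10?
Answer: -45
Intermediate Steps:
(E + 5)*(-2 - 1*1) = (10 + 5)*(-2 - 1*1) = 15*(-2 - 1) = 15*(-3) = -45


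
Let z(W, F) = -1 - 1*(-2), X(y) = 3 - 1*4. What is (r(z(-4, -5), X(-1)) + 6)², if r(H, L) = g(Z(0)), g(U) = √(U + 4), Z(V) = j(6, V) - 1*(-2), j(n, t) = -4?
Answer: (6 + √2)² ≈ 54.971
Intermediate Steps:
X(y) = -1 (X(y) = 3 - 4 = -1)
Z(V) = -2 (Z(V) = -4 - 1*(-2) = -4 + 2 = -2)
g(U) = √(4 + U)
z(W, F) = 1 (z(W, F) = -1 + 2 = 1)
r(H, L) = √2 (r(H, L) = √(4 - 2) = √2)
(r(z(-4, -5), X(-1)) + 6)² = (√2 + 6)² = (6 + √2)²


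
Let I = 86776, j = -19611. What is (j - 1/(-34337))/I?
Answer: -336691453/1489813756 ≈ -0.22600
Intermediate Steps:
(j - 1/(-34337))/I = (-19611 - 1/(-34337))/86776 = (-19611 - 1*(-1/34337))*(1/86776) = (-19611 + 1/34337)*(1/86776) = -673382906/34337*1/86776 = -336691453/1489813756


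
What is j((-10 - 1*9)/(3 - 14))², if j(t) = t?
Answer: 361/121 ≈ 2.9835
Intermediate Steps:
j((-10 - 1*9)/(3 - 14))² = ((-10 - 1*9)/(3 - 14))² = ((-10 - 9)/(-11))² = (-19*(-1/11))² = (19/11)² = 361/121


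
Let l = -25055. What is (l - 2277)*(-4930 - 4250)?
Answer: 250907760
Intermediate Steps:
(l - 2277)*(-4930 - 4250) = (-25055 - 2277)*(-4930 - 4250) = -27332*(-9180) = 250907760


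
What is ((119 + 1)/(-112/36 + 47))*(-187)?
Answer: -40392/79 ≈ -511.29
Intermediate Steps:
((119 + 1)/(-112/36 + 47))*(-187) = (120/(-112*1/36 + 47))*(-187) = (120/(-28/9 + 47))*(-187) = (120/(395/9))*(-187) = (120*(9/395))*(-187) = (216/79)*(-187) = -40392/79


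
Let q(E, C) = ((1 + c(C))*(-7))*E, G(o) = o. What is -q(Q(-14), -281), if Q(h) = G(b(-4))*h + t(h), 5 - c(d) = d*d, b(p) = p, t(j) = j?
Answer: -23212770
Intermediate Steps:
c(d) = 5 - d**2 (c(d) = 5 - d*d = 5 - d**2)
Q(h) = -3*h (Q(h) = -4*h + h = -3*h)
q(E, C) = E*(-42 + 7*C**2) (q(E, C) = ((1 + (5 - C**2))*(-7))*E = ((6 - C**2)*(-7))*E = (-42 + 7*C**2)*E = E*(-42 + 7*C**2))
-q(Q(-14), -281) = -7*(-3*(-14))*(-6 + (-281)**2) = -7*42*(-6 + 78961) = -7*42*78955 = -1*23212770 = -23212770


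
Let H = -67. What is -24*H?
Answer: 1608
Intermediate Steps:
-24*H = -24*(-67) = 1608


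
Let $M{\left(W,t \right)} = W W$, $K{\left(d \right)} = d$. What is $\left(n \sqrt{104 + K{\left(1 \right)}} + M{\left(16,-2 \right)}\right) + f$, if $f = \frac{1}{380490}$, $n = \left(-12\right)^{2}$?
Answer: $\frac{97405441}{380490} + 144 \sqrt{105} \approx 1731.6$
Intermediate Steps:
$M{\left(W,t \right)} = W^{2}$
$n = 144$
$f = \frac{1}{380490} \approx 2.6282 \cdot 10^{-6}$
$\left(n \sqrt{104 + K{\left(1 \right)}} + M{\left(16,-2 \right)}\right) + f = \left(144 \sqrt{104 + 1} + 16^{2}\right) + \frac{1}{380490} = \left(144 \sqrt{105} + 256\right) + \frac{1}{380490} = \left(256 + 144 \sqrt{105}\right) + \frac{1}{380490} = \frac{97405441}{380490} + 144 \sqrt{105}$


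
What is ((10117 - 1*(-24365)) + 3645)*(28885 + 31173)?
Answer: 2289831366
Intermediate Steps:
((10117 - 1*(-24365)) + 3645)*(28885 + 31173) = ((10117 + 24365) + 3645)*60058 = (34482 + 3645)*60058 = 38127*60058 = 2289831366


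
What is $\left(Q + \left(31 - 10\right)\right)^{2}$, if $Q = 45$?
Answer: $4356$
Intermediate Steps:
$\left(Q + \left(31 - 10\right)\right)^{2} = \left(45 + \left(31 - 10\right)\right)^{2} = \left(45 + 21\right)^{2} = 66^{2} = 4356$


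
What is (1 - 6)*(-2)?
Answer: 10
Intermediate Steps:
(1 - 6)*(-2) = -5*(-2) = 10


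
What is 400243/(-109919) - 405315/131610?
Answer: -6481853381/964429306 ≈ -6.7209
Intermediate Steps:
400243/(-109919) - 405315/131610 = 400243*(-1/109919) - 405315*1/131610 = -400243/109919 - 27021/8774 = -6481853381/964429306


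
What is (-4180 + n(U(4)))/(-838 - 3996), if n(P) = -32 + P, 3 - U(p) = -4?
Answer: 4205/4834 ≈ 0.86988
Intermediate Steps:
U(p) = 7 (U(p) = 3 - 1*(-4) = 3 + 4 = 7)
(-4180 + n(U(4)))/(-838 - 3996) = (-4180 + (-32 + 7))/(-838 - 3996) = (-4180 - 25)/(-4834) = -4205*(-1/4834) = 4205/4834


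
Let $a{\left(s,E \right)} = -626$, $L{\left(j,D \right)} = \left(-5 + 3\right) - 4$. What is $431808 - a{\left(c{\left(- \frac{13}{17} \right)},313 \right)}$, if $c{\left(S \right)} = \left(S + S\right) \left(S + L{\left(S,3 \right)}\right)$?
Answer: $432434$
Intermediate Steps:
$L{\left(j,D \right)} = -6$ ($L{\left(j,D \right)} = -2 - 4 = -6$)
$c{\left(S \right)} = 2 S \left(-6 + S\right)$ ($c{\left(S \right)} = \left(S + S\right) \left(S - 6\right) = 2 S \left(-6 + S\right)$)
$431808 - a{\left(c{\left(- \frac{13}{17} \right)},313 \right)} = 431808 - -626 = 431808 + 626 = 432434$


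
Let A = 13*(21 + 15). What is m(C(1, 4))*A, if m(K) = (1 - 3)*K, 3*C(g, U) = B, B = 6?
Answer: -1872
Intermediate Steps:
C(g, U) = 2 (C(g, U) = (1/3)*6 = 2)
m(K) = -2*K
A = 468 (A = 13*36 = 468)
m(C(1, 4))*A = -2*2*468 = -4*468 = -1872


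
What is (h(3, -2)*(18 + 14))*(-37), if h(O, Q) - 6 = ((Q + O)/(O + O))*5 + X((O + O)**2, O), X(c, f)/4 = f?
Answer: -66896/3 ≈ -22299.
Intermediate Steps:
X(c, f) = 4*f
h(O, Q) = 6 + 4*O + 5*(O + Q)/(2*O) (h(O, Q) = 6 + (((Q + O)/(O + O))*5 + 4*O) = 6 + (((O + Q)/((2*O)))*5 + 4*O) = 6 + (((O + Q)*(1/(2*O)))*5 + 4*O) = 6 + (((O + Q)/(2*O))*5 + 4*O) = 6 + (5*(O + Q)/(2*O) + 4*O) = 6 + (4*O + 5*(O + Q)/(2*O)) = 6 + 4*O + 5*(O + Q)/(2*O))
(h(3, -2)*(18 + 14))*(-37) = (((1/2)*(5*(-2) + 3*(17 + 8*3))/3)*(18 + 14))*(-37) = (((1/2)*(1/3)*(-10 + 3*(17 + 24)))*32)*(-37) = (((1/2)*(1/3)*(-10 + 3*41))*32)*(-37) = (((1/2)*(1/3)*(-10 + 123))*32)*(-37) = (((1/2)*(1/3)*113)*32)*(-37) = ((113/6)*32)*(-37) = (1808/3)*(-37) = -66896/3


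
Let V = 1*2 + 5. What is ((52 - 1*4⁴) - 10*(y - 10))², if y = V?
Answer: 30276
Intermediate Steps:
V = 7 (V = 2 + 5 = 7)
y = 7
((52 - 1*4⁴) - 10*(y - 10))² = ((52 - 1*4⁴) - 10*(7 - 10))² = ((52 - 1*256) - 10*(-3))² = ((52 - 256) + 30)² = (-204 + 30)² = (-174)² = 30276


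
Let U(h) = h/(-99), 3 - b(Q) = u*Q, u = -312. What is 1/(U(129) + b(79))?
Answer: 33/813440 ≈ 4.0568e-5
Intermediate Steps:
b(Q) = 3 + 312*Q (b(Q) = 3 - (-312)*Q = 3 + 312*Q)
U(h) = -h/99 (U(h) = h*(-1/99) = -h/99)
1/(U(129) + b(79)) = 1/(-1/99*129 + (3 + 312*79)) = 1/(-43/33 + (3 + 24648)) = 1/(-43/33 + 24651) = 1/(813440/33) = 33/813440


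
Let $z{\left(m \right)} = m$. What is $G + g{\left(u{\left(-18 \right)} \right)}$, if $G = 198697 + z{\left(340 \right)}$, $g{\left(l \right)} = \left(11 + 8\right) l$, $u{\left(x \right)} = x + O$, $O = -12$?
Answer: $198467$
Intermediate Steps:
$u{\left(x \right)} = -12 + x$ ($u{\left(x \right)} = x - 12 = -12 + x$)
$g{\left(l \right)} = 19 l$
$G = 199037$ ($G = 198697 + 340 = 199037$)
$G + g{\left(u{\left(-18 \right)} \right)} = 199037 + 19 \left(-12 - 18\right) = 199037 + 19 \left(-30\right) = 199037 - 570 = 198467$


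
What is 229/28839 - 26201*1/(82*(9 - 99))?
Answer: 252433553/70943940 ≈ 3.5582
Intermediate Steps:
229/28839 - 26201*1/(82*(9 - 99)) = 229*(1/28839) - 26201/(82*(-90)) = 229/28839 - 26201/(-7380) = 229/28839 - 26201*(-1/7380) = 229/28839 + 26201/7380 = 252433553/70943940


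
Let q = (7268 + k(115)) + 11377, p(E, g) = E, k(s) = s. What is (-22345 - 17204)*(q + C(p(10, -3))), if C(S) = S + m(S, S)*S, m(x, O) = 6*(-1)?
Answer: -739961790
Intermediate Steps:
m(x, O) = -6
q = 18760 (q = (7268 + 115) + 11377 = 7383 + 11377 = 18760)
C(S) = -5*S (C(S) = S - 6*S = -5*S)
(-22345 - 17204)*(q + C(p(10, -3))) = (-22345 - 17204)*(18760 - 5*10) = -39549*(18760 - 50) = -39549*18710 = -739961790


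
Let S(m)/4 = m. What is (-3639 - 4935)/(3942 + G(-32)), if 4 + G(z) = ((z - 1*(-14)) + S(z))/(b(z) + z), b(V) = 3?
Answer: -41441/19058 ≈ -2.1745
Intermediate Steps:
S(m) = 4*m
G(z) = -4 + (14 + 5*z)/(3 + z) (G(z) = -4 + ((z - 1*(-14)) + 4*z)/(3 + z) = -4 + ((z + 14) + 4*z)/(3 + z) = -4 + ((14 + z) + 4*z)/(3 + z) = -4 + (14 + 5*z)/(3 + z))
(-3639 - 4935)/(3942 + G(-32)) = (-3639 - 4935)/(3942 + (2 - 32)/(3 - 32)) = -8574/(3942 - 30/(-29)) = -8574/(3942 - 1/29*(-30)) = -8574/(3942 + 30/29) = -8574/114348/29 = -8574*29/114348 = -41441/19058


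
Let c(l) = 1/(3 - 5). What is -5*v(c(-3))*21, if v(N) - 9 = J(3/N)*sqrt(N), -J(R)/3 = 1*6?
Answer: -945 + 945*I*sqrt(2) ≈ -945.0 + 1336.4*I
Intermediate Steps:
J(R) = -18 (J(R) = -3*6 = -18)
c(l) = -1/2 (c(l) = 1/(-2) = -1/2)
v(N) = 9 - 18*sqrt(N)
-5*v(c(-3))*21 = -5*(9 - 9*I*sqrt(2))*21 = (-45 + 45*I*sqrt(2))*21 = -945 + 945*I*sqrt(2)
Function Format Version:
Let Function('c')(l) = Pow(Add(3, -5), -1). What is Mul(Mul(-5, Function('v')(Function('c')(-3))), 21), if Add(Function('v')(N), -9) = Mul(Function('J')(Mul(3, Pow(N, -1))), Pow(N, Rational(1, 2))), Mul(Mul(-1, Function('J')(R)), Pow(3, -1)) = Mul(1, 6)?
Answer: Add(-945, Mul(945, I, Pow(2, Rational(1, 2)))) ≈ Add(-945.00, Mul(1336.4, I))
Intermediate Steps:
Function('J')(R) = -18 (Function('J')(R) = Mul(-3, Mul(1, 6)) = Mul(-3, 6) = -18)
Function('c')(l) = Rational(-1, 2) (Function('c')(l) = Pow(-2, -1) = Rational(-1, 2))
Function('v')(N) = Add(9, Mul(-18, Pow(N, Rational(1, 2))))
Mul(Mul(-5, Function('v')(Function('c')(-3))), 21) = Mul(Mul(-5, Add(9, Mul(-18, Pow(Rational(-1, 2), Rational(1, 2))))), 21) = Mul(Mul(-5, Add(9, Mul(-18, Mul(Rational(1, 2), I, Pow(2, Rational(1, 2)))))), 21) = Mul(Mul(-5, Add(9, Mul(-9, I, Pow(2, Rational(1, 2))))), 21) = Mul(Add(-45, Mul(45, I, Pow(2, Rational(1, 2)))), 21) = Add(-945, Mul(945, I, Pow(2, Rational(1, 2))))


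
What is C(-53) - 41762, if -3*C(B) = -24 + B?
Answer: -125209/3 ≈ -41736.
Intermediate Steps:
C(B) = 8 - B/3 (C(B) = -(-24 + B)/3 = 8 - B/3)
C(-53) - 41762 = (8 - ⅓*(-53)) - 41762 = (8 + 53/3) - 41762 = 77/3 - 41762 = -125209/3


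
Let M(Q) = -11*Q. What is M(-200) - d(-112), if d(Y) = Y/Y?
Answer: 2199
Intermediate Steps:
d(Y) = 1
M(-200) - d(-112) = -11*(-200) - 1*1 = 2200 - 1 = 2199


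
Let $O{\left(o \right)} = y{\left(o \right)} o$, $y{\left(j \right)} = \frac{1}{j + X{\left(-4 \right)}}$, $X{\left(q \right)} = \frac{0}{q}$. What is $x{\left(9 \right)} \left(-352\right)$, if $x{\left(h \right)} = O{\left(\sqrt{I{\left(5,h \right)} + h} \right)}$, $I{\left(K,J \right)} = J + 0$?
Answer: $-352$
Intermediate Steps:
$I{\left(K,J \right)} = J$
$X{\left(q \right)} = 0$
$y{\left(j \right)} = \frac{1}{j}$ ($y{\left(j \right)} = \frac{1}{j + 0} = \frac{1}{j}$)
$O{\left(o \right)} = 1$ ($O{\left(o \right)} = \frac{o}{o} = 1$)
$x{\left(h \right)} = 1$
$x{\left(9 \right)} \left(-352\right) = 1 \left(-352\right) = -352$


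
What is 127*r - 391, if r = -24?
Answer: -3439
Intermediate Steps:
127*r - 391 = 127*(-24) - 391 = -3048 - 391 = -3439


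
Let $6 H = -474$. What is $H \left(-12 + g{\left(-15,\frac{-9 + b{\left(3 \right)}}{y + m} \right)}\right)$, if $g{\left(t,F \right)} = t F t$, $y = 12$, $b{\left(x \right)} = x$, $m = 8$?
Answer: $\frac{12561}{2} \approx 6280.5$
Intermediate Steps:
$H = -79$ ($H = \frac{1}{6} \left(-474\right) = -79$)
$g{\left(t,F \right)} = F t^{2}$ ($g{\left(t,F \right)} = F t t = F t^{2}$)
$H \left(-12 + g{\left(-15,\frac{-9 + b{\left(3 \right)}}{y + m} \right)}\right) = - 79 \left(-12 + \frac{-9 + 3}{12 + 8} \left(-15\right)^{2}\right) = - 79 \left(-12 + - \frac{6}{20} \cdot 225\right) = - 79 \left(-12 + \left(-6\right) \frac{1}{20} \cdot 225\right) = - 79 \left(-12 - \frac{135}{2}\right) = \left(-79\right) \left(- \frac{159}{2}\right) = \frac{12561}{2}$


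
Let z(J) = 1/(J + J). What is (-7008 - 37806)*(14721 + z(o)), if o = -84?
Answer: -2638826509/4 ≈ -6.5971e+8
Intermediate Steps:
z(J) = 1/(2*J)
(-7008 - 37806)*(14721 + z(o)) = (-7008 - 37806)*(14721 + (½)/(-84)) = -44814*(14721 + (½)*(-1/84)) = -44814*(14721 - 1/168) = -44814*2473127/168 = -2638826509/4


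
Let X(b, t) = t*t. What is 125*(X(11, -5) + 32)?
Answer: 7125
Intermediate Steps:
X(b, t) = t**2
125*(X(11, -5) + 32) = 125*((-5)**2 + 32) = 125*(25 + 32) = 125*57 = 7125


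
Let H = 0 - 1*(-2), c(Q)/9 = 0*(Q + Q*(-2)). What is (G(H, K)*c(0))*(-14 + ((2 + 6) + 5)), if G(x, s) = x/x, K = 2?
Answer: 0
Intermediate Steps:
c(Q) = 0 (c(Q) = 9*(0*(Q + Q*(-2))) = 9*(0*(Q - 2*Q)) = 9*(0*(-Q)) = 9*0 = 0)
H = 2 (H = 0 + 2 = 2)
G(x, s) = 1
(G(H, K)*c(0))*(-14 + ((2 + 6) + 5)) = (1*0)*(-14 + ((2 + 6) + 5)) = 0*(-14 + (8 + 5)) = 0*(-14 + 13) = 0*(-1) = 0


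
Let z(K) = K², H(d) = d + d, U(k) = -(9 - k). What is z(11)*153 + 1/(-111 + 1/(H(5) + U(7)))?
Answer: 16421023/887 ≈ 18513.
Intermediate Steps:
U(k) = -9 + k
H(d) = 2*d
z(11)*153 + 1/(-111 + 1/(H(5) + U(7))) = 11²*153 + 1/(-111 + 1/(2*5 + (-9 + 7))) = 121*153 + 1/(-111 + 1/(10 - 2)) = 18513 + 1/(-111 + 1/8) = 18513 + 1/(-111 + ⅛) = 18513 + 1/(-887/8) = 18513 - 8/887 = 16421023/887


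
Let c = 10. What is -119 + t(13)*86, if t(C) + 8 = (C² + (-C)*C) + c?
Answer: 53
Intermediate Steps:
t(C) = 2 (t(C) = -8 + ((C² + (-C)*C) + 10) = -8 + ((C² - C²) + 10) = -8 + (0 + 10) = -8 + 10 = 2)
-119 + t(13)*86 = -119 + 2*86 = -119 + 172 = 53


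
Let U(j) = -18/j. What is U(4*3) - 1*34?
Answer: -71/2 ≈ -35.500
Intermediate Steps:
U(4*3) - 1*34 = -18/(4*3) - 1*34 = -18/12 - 34 = -18*1/12 - 34 = -3/2 - 34 = -71/2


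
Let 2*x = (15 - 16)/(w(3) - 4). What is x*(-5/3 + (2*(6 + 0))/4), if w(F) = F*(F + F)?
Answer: -1/21 ≈ -0.047619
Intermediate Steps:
w(F) = 2*F² (w(F) = F*(2*F) = 2*F²)
x = -1/28 (x = ((15 - 16)/(2*3² - 4))/2 = (-1/(2*9 - 4))/2 = (-1/(18 - 4))/2 = (-1/14)/2 = (-1*1/14)/2 = (½)*(-1/14) = -1/28 ≈ -0.035714)
x*(-5/3 + (2*(6 + 0))/4) = -(-5/3 + (2*(6 + 0))/4)/28 = -(-5*⅓ + (2*6)*(¼))/28 = -(-5/3 + 12*(¼))/28 = -(-5/3 + 3)/28 = -1/28*4/3 = -1/21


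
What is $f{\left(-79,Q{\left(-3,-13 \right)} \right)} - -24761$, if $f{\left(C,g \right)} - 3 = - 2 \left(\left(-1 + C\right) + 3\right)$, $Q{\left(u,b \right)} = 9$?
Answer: $24918$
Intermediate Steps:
$f{\left(C,g \right)} = -1 - 2 C$ ($f{\left(C,g \right)} = 3 - 2 \left(\left(-1 + C\right) + 3\right) = 3 - 2 \left(2 + C\right) = 3 - \left(4 + 2 C\right) = -1 - 2 C$)
$f{\left(-79,Q{\left(-3,-13 \right)} \right)} - -24761 = \left(-1 - -158\right) - -24761 = \left(-1 + 158\right) + 24761 = 157 + 24761 = 24918$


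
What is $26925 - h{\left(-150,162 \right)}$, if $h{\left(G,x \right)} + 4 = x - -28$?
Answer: $26739$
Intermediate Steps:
$h{\left(G,x \right)} = 24 + x$ ($h{\left(G,x \right)} = -4 + \left(x - -28\right) = -4 + \left(x + 28\right) = -4 + \left(28 + x\right) = 24 + x$)
$26925 - h{\left(-150,162 \right)} = 26925 - \left(24 + 162\right) = 26925 - 186 = 26739$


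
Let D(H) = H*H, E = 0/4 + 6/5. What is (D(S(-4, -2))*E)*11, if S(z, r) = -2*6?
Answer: 9504/5 ≈ 1900.8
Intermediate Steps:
S(z, r) = -12
E = 6/5 (E = 0*(1/4) + 6*(1/5) = 0 + 6/5 = 6/5 ≈ 1.2000)
D(H) = H**2
(D(S(-4, -2))*E)*11 = ((-12)**2*(6/5))*11 = (144*(6/5))*11 = (864/5)*11 = 9504/5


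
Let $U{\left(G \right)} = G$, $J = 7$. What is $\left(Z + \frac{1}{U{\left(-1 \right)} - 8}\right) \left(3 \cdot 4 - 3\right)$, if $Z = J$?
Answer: $62$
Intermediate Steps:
$Z = 7$
$\left(Z + \frac{1}{U{\left(-1 \right)} - 8}\right) \left(3 \cdot 4 - 3\right) = \left(7 + \frac{1}{-1 - 8}\right) \left(3 \cdot 4 - 3\right) = \left(7 + \frac{1}{-9}\right) \left(12 - 3\right) = \left(7 - \frac{1}{9}\right) 9 = \frac{62}{9} \cdot 9 = 62$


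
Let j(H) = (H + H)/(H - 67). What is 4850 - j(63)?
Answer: 9763/2 ≈ 4881.5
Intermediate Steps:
j(H) = 2*H/(-67 + H) (j(H) = (2*H)/(-67 + H) = 2*H/(-67 + H))
4850 - j(63) = 4850 - 2*63/(-67 + 63) = 4850 - 2*63/(-4) = 4850 - 2*63*(-1)/4 = 4850 - 1*(-63/2) = 4850 + 63/2 = 9763/2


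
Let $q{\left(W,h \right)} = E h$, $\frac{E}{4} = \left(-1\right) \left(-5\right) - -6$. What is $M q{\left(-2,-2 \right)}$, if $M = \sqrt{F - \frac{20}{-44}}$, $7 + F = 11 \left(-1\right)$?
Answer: $- 8 i \sqrt{2123} \approx - 368.61 i$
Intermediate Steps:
$E = 44$ ($E = 4 \left(\left(-1\right) \left(-5\right) - -6\right) = 4 \left(5 + 6\right) = 4 \cdot 11 = 44$)
$F = -18$ ($F = -7 + 11 \left(-1\right) = -7 - 11 = -18$)
$q{\left(W,h \right)} = 44 h$
$M = \frac{i \sqrt{2123}}{11}$ ($M = \sqrt{-18 - \frac{20}{-44}} = \sqrt{-18 - - \frac{5}{11}} = \sqrt{-18 + \frac{5}{11}} = \sqrt{- \frac{193}{11}} = \frac{i \sqrt{2123}}{11} \approx 4.1887 i$)
$M q{\left(-2,-2 \right)} = \frac{i \sqrt{2123}}{11} \cdot 44 \left(-2\right) = \frac{i \sqrt{2123}}{11} \left(-88\right) = - 8 i \sqrt{2123}$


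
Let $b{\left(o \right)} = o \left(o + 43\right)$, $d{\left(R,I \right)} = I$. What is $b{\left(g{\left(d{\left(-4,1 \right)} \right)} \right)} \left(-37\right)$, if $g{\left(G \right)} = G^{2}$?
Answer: $-1628$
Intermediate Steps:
$b{\left(o \right)} = o \left(43 + o\right)$
$b{\left(g{\left(d{\left(-4,1 \right)} \right)} \right)} \left(-37\right) = 1^{2} \left(43 + 1^{2}\right) \left(-37\right) = 1 \left(43 + 1\right) \left(-37\right) = 1 \cdot 44 \left(-37\right) = 44 \left(-37\right) = -1628$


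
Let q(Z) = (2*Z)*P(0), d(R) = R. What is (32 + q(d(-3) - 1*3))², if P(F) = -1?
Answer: 1936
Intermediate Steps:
q(Z) = -2*Z (q(Z) = (2*Z)*(-1) = -2*Z)
(32 + q(d(-3) - 1*3))² = (32 - 2*(-3 - 1*3))² = (32 - 2*(-3 - 3))² = (32 - 2*(-6))² = (32 + 12)² = 44² = 1936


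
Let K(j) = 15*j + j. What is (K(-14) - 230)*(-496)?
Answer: 225184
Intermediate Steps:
K(j) = 16*j
(K(-14) - 230)*(-496) = (16*(-14) - 230)*(-496) = (-224 - 230)*(-496) = -454*(-496) = 225184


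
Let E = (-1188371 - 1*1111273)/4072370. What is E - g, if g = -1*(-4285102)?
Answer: -8725261565692/2036185 ≈ -4.2851e+6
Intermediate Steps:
E = -1149822/2036185 (E = (-1188371 - 1111273)*(1/4072370) = -2299644*1/4072370 = -1149822/2036185 ≈ -0.56469)
g = 4285102
E - g = -1149822/2036185 - 1*4285102 = -1149822/2036185 - 4285102 = -8725261565692/2036185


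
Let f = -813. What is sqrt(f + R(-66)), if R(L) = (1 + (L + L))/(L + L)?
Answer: I*sqrt(3537105)/66 ≈ 28.496*I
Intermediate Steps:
R(L) = (1 + 2*L)/(2*L) (R(L) = (1 + 2*L)/((2*L)) = (1 + 2*L)*(1/(2*L)) = (1 + 2*L)/(2*L))
sqrt(f + R(-66)) = sqrt(-813 + (1/2 - 66)/(-66)) = sqrt(-813 - 1/66*(-131/2)) = sqrt(-813 + 131/132) = sqrt(-107185/132) = I*sqrt(3537105)/66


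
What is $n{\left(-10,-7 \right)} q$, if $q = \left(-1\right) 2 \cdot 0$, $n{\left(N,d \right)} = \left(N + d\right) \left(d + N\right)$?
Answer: $0$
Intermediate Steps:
$n{\left(N,d \right)} = \left(N + d\right)^{2}$ ($n{\left(N,d \right)} = \left(N + d\right) \left(N + d\right) = \left(N + d\right)^{2}$)
$q = 0$ ($q = \left(-2\right) 0 = 0$)
$n{\left(-10,-7 \right)} q = \left(-10 - 7\right)^{2} \cdot 0 = \left(-17\right)^{2} \cdot 0 = 289 \cdot 0 = 0$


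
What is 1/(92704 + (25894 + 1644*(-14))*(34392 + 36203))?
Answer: 1/203265114 ≈ 4.9197e-9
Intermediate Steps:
1/(92704 + (25894 + 1644*(-14))*(34392 + 36203)) = 1/(92704 + (25894 - 23016)*70595) = 1/(92704 + 2878*70595) = 1/(92704 + 203172410) = 1/203265114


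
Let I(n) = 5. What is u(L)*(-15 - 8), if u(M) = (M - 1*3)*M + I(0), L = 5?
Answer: -345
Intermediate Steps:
u(M) = 5 + M*(-3 + M) (u(M) = (M - 1*3)*M + 5 = (M - 3)*M + 5 = (-3 + M)*M + 5 = M*(-3 + M) + 5 = 5 + M*(-3 + M))
u(L)*(-15 - 8) = (5 + 5² - 3*5)*(-15 - 8) = (5 + 25 - 15)*(-23) = 15*(-23) = -345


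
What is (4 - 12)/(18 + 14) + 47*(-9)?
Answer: -1693/4 ≈ -423.25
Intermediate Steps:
(4 - 12)/(18 + 14) + 47*(-9) = -8/32 - 423 = -8*1/32 - 423 = -1/4 - 423 = -1693/4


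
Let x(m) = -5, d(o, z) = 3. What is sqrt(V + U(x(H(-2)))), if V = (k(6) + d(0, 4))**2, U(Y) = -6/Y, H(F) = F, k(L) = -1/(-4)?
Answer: sqrt(4705)/20 ≈ 3.4296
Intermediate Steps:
k(L) = 1/4 (k(L) = -1*(-1/4) = 1/4)
V = 169/16 (V = (1/4 + 3)**2 = (13/4)**2 = 169/16 ≈ 10.563)
sqrt(V + U(x(H(-2)))) = sqrt(169/16 - 6/(-5)) = sqrt(169/16 - 6*(-1/5)) = sqrt(169/16 + 6/5) = sqrt(941/80) = sqrt(4705)/20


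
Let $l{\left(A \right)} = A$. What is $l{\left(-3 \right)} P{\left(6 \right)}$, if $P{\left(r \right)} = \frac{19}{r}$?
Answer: $- \frac{19}{2} \approx -9.5$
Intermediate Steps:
$l{\left(-3 \right)} P{\left(6 \right)} = - 3 \cdot \frac{19}{6} = - 3 \cdot 19 \cdot \frac{1}{6} = \left(-3\right) \frac{19}{6} = - \frac{19}{2}$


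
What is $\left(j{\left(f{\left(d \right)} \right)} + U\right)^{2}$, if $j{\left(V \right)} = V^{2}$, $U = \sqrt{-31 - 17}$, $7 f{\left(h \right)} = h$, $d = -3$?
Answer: $- \frac{115167}{2401} + \frac{72 i \sqrt{3}}{49} \approx -47.966 + 2.5451 i$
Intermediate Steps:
$f{\left(h \right)} = \frac{h}{7}$
$U = 4 i \sqrt{3}$ ($U = \sqrt{-48} = 4 i \sqrt{3} \approx 6.9282 i$)
$\left(j{\left(f{\left(d \right)} \right)} + U\right)^{2} = \left(\left(\frac{1}{7} \left(-3\right)\right)^{2} + 4 i \sqrt{3}\right)^{2} = \left(\left(- \frac{3}{7}\right)^{2} + 4 i \sqrt{3}\right)^{2} = \left(\frac{9}{49} + 4 i \sqrt{3}\right)^{2}$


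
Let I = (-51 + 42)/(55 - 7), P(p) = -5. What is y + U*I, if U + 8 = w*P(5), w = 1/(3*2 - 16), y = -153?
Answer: -4851/32 ≈ -151.59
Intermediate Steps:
I = -3/16 (I = -9/48 = -9*1/48 = -3/16 ≈ -0.18750)
w = -⅒ (w = 1/(6 - 16) = 1/(-10) = -⅒ ≈ -0.10000)
U = -15/2 (U = -8 - ⅒*(-5) = -8 + ½ = -15/2 ≈ -7.5000)
y + U*I = -153 - 15/2*(-3/16) = -153 + 45/32 = -4851/32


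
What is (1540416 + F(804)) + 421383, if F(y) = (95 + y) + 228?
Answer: 1962926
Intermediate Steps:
F(y) = 323 + y
(1540416 + F(804)) + 421383 = (1540416 + (323 + 804)) + 421383 = (1540416 + 1127) + 421383 = 1541543 + 421383 = 1962926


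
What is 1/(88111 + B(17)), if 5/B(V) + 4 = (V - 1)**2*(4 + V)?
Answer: 5372/473332297 ≈ 1.1349e-5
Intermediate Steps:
B(V) = 5/(-4 + (-1 + V)**2*(4 + V)) (B(V) = 5/(-4 + (V - 1)**2*(4 + V)) = 5/(-4 + (-1 + V)**2*(4 + V)))
1/(88111 + B(17)) = 1/(88111 + 5/(17*(-7 + 17**2 + 2*17))) = 1/(88111 + 5*(1/17)/(-7 + 289 + 34)) = 1/(88111 + 5*(1/17)/316) = 1/(88111 + 5*(1/17)*(1/316)) = 1/(88111 + 5/5372) = 1/(473332297/5372) = 5372/473332297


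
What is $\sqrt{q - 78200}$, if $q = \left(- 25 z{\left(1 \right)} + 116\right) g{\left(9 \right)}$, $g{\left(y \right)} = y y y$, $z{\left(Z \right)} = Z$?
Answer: $i \sqrt{11861} \approx 108.91 i$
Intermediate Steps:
$g{\left(y \right)} = y^{3}$ ($g{\left(y \right)} = y^{2} y = y^{3}$)
$q = 66339$ ($q = \left(\left(-25\right) 1 + 116\right) 9^{3} = \left(-25 + 116\right) 729 = 91 \cdot 729 = 66339$)
$\sqrt{q - 78200} = \sqrt{66339 - 78200} = \sqrt{-11861} = i \sqrt{11861}$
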